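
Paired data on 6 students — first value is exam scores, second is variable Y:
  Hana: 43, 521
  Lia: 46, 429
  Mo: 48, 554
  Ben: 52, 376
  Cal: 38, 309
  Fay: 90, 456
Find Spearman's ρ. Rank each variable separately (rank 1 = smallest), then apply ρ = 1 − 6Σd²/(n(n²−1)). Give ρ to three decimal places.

0.257

Ranks of variable 1: 2, 3, 4, 5, 1, 6
Ranks of variable 2: 5, 3, 6, 2, 1, 4
d = r₁ − r₂: -3, 0, -2, 3, 0, 2
d²: 9, 0, 4, 9, 0, 4; Σd² = 26
ρ = 1 − 6·26/(6·35) = 1 − 156/210 = 0.257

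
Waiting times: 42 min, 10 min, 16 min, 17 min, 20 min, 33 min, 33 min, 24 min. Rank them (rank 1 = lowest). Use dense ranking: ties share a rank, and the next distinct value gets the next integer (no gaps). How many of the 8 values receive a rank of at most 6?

7

Sorted (ascending): 10, 16, 17, 20, 24, 33, 33, 42
The 2 values of 33 share dense rank 6.
Remaining distinct values take the next consecutive integers.
Ranks ≤ 6: {1, 2, 3, 4, 5, 6, 6} → 7 values.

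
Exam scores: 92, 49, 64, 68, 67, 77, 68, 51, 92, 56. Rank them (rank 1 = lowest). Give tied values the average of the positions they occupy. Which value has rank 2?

51

Sorted (ascending): 49, 51, 56, 64, 67, 68, 68, 77, 92, 92
The 2 values of 68 occupy positions 6–7 → average rank (6+7)/2 = 6.5.
The 2 values of 92 occupy positions 9–10 → average rank (9+10)/2 = 9.5.
Rank 2 → value 51.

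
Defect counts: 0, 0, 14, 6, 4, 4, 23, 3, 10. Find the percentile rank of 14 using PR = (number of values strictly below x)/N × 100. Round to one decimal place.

N = 9.
Strictly below 14: 7. Equal to 14: 1.
PR = 7/9 × 100 = 77.8

77.8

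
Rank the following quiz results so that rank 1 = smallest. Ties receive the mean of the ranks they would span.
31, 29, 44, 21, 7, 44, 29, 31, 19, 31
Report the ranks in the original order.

Sorted (ascending): 7, 19, 21, 29, 29, 31, 31, 31, 44, 44
The 2 values of 29 occupy positions 4–5 → average rank (4+5)/2 = 4.5.
The 3 values of 31 occupy positions 6–8 → average rank 7.
The 2 values of 44 occupy positions 9–10 → average rank (9+10)/2 = 9.5.

7, 4.5, 9.5, 3, 1, 9.5, 4.5, 7, 2, 7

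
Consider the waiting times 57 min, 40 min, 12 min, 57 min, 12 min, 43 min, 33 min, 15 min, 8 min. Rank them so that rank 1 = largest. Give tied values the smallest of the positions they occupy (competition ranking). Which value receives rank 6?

15

Sorted (descending): 57, 57, 43, 40, 33, 15, 12, 12, 8
The 2 values of 57 occupy positions 1–2 → each gets rank 1.
The 2 values of 12 occupy positions 7–8 → each gets rank 7.
Rank 6 → value 15.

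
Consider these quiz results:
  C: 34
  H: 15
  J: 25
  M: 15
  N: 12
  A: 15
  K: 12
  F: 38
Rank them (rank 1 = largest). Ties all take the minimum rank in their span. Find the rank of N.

Sorted (descending): 38, 34, 25, 15, 15, 15, 12, 12
The 3 values of 15 occupy positions 4–6 → each gets rank 4.
The 2 values of 12 occupy positions 7–8 → each gets rank 7.
N has value 12 → rank 7.

7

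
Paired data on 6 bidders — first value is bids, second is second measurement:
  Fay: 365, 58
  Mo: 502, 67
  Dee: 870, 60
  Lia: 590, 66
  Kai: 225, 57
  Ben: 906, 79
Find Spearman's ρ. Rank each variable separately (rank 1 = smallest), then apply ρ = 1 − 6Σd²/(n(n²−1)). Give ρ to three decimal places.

0.771

Ranks of variable 1: 2, 3, 5, 4, 1, 6
Ranks of variable 2: 2, 5, 3, 4, 1, 6
d = r₁ − r₂: 0, -2, 2, 0, 0, 0
d²: 0, 4, 4, 0, 0, 0; Σd² = 8
ρ = 1 − 6·8/(6·35) = 1 − 48/210 = 0.771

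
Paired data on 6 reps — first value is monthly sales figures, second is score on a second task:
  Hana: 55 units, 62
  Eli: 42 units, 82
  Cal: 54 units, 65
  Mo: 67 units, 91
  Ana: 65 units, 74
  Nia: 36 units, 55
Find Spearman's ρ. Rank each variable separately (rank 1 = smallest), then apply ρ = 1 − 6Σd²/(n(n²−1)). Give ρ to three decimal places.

0.600

Ranks of variable 1: 4, 2, 3, 6, 5, 1
Ranks of variable 2: 2, 5, 3, 6, 4, 1
d = r₁ − r₂: 2, -3, 0, 0, 1, 0
d²: 4, 9, 0, 0, 1, 0; Σd² = 14
ρ = 1 − 6·14/(6·35) = 1 − 84/210 = 0.600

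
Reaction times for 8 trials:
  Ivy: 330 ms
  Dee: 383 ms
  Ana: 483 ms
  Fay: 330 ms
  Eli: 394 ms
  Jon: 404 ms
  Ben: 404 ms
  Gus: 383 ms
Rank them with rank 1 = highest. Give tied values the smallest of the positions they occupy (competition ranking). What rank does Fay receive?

7

Sorted (descending): 483, 404, 404, 394, 383, 383, 330, 330
The 2 values of 404 occupy positions 2–3 → each gets rank 2.
The 2 values of 383 occupy positions 5–6 → each gets rank 5.
The 2 values of 330 occupy positions 7–8 → each gets rank 7.
Fay has value 330 ms → rank 7.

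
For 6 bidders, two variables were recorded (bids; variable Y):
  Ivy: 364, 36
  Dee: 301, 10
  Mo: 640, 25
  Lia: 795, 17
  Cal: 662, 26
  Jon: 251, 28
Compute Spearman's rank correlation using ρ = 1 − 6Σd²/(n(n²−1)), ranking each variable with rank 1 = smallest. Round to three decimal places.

-0.257

Ranks of variable 1: 3, 2, 4, 6, 5, 1
Ranks of variable 2: 6, 1, 3, 2, 4, 5
d = r₁ − r₂: -3, 1, 1, 4, 1, -4
d²: 9, 1, 1, 16, 1, 16; Σd² = 44
ρ = 1 − 6·44/(6·35) = 1 − 264/210 = -0.257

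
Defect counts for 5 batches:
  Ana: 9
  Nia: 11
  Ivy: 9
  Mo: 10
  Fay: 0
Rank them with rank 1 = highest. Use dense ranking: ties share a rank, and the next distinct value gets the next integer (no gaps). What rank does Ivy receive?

3

Sorted (descending): 11, 10, 9, 9, 0
The 2 values of 9 share dense rank 3.
Remaining distinct values take the next consecutive integers.
Ivy has value 9 → rank 3.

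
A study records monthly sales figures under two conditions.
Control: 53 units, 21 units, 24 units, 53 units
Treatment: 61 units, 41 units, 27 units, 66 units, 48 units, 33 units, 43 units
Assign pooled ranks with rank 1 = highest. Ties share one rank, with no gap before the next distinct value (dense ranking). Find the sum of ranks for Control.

Sorted (descending): 66, 61, 53, 53, 48, 43, 41, 33, 27, 24, 21
The 2 values of 53 share dense rank 3.
Remaining distinct values take the next consecutive integers.
Control values → pooled ranks: 53→3, 21→10, 24→9, 53→3
Rank sum = 3 + 10 + 9 + 3 = 25

25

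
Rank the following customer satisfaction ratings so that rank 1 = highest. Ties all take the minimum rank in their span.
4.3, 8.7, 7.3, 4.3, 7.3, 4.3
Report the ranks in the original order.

Sorted (descending): 8.7, 7.3, 7.3, 4.3, 4.3, 4.3
The 2 values of 7.3 occupy positions 2–3 → each gets rank 2.
The 3 values of 4.3 occupy positions 4–6 → each gets rank 4.

4, 1, 2, 4, 2, 4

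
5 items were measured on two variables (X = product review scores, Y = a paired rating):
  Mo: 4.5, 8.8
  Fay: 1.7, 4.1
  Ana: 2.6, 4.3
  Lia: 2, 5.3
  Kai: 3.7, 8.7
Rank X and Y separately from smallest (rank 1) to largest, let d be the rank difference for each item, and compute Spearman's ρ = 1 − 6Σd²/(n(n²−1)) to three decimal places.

Ranks of variable 1: 5, 1, 3, 2, 4
Ranks of variable 2: 5, 1, 2, 3, 4
d = r₁ − r₂: 0, 0, 1, -1, 0
d²: 0, 0, 1, 1, 0; Σd² = 2
ρ = 1 − 6·2/(5·24) = 1 − 12/120 = 0.900

0.900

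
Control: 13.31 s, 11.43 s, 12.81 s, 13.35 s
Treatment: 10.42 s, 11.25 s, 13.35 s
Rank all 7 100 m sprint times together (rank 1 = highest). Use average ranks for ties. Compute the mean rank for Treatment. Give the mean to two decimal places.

Sorted (descending): 13.35, 13.35, 13.31, 12.81, 11.43, 11.25, 10.42
The 2 values of 13.35 occupy positions 1–2 → average rank (1+2)/2 = 1.5.
Treatment values → pooled ranks: 10.42→7, 11.25→6, 13.35→1.5
Mean rank = (7 + 6 + 1.5) / 3 = 4.83

4.83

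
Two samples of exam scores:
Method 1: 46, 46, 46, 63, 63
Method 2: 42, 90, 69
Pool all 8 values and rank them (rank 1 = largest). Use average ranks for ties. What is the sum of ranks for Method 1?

25

Sorted (descending): 90, 69, 63, 63, 46, 46, 46, 42
The 2 values of 63 occupy positions 3–4 → average rank (3+4)/2 = 3.5.
The 3 values of 46 occupy positions 5–7 → average rank 6.
Method 1 values → pooled ranks: 46→6, 46→6, 46→6, 63→3.5, 63→3.5
Rank sum = 6 + 6 + 6 + 3.5 + 3.5 = 25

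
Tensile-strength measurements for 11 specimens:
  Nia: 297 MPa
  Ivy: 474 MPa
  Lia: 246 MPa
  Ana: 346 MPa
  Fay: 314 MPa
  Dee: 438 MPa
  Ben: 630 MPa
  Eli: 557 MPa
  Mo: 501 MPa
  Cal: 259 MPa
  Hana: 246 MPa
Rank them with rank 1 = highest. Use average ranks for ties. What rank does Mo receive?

Sorted (descending): 630, 557, 501, 474, 438, 346, 314, 297, 259, 246, 246
The 2 values of 246 occupy positions 10–11 → average rank (10+11)/2 = 10.5.
Mo has value 501 MPa → rank 3.

3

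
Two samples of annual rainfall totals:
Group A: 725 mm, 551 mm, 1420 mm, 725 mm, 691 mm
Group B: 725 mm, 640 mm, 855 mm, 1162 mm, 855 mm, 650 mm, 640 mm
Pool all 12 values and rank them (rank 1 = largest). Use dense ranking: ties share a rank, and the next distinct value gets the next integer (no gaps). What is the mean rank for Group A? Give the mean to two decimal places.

4.40

Sorted (descending): 1420, 1162, 855, 855, 725, 725, 725, 691, 650, 640, 640, 551
The 2 values of 855 share dense rank 3.
The 3 values of 725 share dense rank 4.
The 2 values of 640 share dense rank 7.
Remaining distinct values take the next consecutive integers.
Group A values → pooled ranks: 725→4, 551→8, 1420→1, 725→4, 691→5
Mean rank = (4 + 8 + 1 + 4 + 5) / 5 = 4.40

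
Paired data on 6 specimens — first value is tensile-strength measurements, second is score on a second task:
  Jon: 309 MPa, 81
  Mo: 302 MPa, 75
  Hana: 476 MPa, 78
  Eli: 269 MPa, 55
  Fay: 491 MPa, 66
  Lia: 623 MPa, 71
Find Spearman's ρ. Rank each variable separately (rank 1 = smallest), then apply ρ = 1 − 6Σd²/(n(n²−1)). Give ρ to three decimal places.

Ranks of variable 1: 3, 2, 4, 1, 5, 6
Ranks of variable 2: 6, 4, 5, 1, 2, 3
d = r₁ − r₂: -3, -2, -1, 0, 3, 3
d²: 9, 4, 1, 0, 9, 9; Σd² = 32
ρ = 1 − 6·32/(6·35) = 1 − 192/210 = 0.086

0.086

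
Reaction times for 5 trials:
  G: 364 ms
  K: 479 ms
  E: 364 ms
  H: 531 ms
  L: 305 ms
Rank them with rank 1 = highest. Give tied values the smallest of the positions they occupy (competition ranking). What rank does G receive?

Sorted (descending): 531, 479, 364, 364, 305
The 2 values of 364 occupy positions 3–4 → each gets rank 3.
G has value 364 ms → rank 3.

3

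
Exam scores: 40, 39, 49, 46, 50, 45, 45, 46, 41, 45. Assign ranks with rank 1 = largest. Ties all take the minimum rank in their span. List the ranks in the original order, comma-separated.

9, 10, 2, 3, 1, 5, 5, 3, 8, 5

Sorted (descending): 50, 49, 46, 46, 45, 45, 45, 41, 40, 39
The 2 values of 46 occupy positions 3–4 → each gets rank 3.
The 3 values of 45 occupy positions 5–7 → each gets rank 5.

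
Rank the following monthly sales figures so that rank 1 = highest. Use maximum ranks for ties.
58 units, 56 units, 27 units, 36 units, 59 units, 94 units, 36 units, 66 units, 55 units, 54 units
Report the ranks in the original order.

Sorted (descending): 94, 66, 59, 58, 56, 55, 54, 36, 36, 27
The 2 values of 36 occupy positions 8–9 → each gets rank 9.

4, 5, 10, 9, 3, 1, 9, 2, 6, 7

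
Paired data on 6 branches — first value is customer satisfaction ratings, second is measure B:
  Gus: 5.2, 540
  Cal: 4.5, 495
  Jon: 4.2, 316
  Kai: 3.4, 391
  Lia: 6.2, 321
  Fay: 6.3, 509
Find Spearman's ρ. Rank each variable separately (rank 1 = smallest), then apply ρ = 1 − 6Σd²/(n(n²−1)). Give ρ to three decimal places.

Ranks of variable 1: 4, 3, 2, 1, 5, 6
Ranks of variable 2: 6, 4, 1, 3, 2, 5
d = r₁ − r₂: -2, -1, 1, -2, 3, 1
d²: 4, 1, 1, 4, 9, 1; Σd² = 20
ρ = 1 − 6·20/(6·35) = 1 − 120/210 = 0.429

0.429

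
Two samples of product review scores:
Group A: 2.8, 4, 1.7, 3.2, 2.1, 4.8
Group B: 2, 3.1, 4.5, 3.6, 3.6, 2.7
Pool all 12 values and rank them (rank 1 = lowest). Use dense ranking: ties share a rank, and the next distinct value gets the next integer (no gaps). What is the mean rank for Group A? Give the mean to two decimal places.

6.00

Sorted (ascending): 1.7, 2, 2.1, 2.7, 2.8, 3.1, 3.2, 3.6, 3.6, 4, 4.5, 4.8
The 2 values of 3.6 share dense rank 8.
Remaining distinct values take the next consecutive integers.
Group A values → pooled ranks: 2.8→5, 4→9, 1.7→1, 3.2→7, 2.1→3, 4.8→11
Mean rank = (5 + 9 + 1 + 7 + 3 + 11) / 6 = 6.00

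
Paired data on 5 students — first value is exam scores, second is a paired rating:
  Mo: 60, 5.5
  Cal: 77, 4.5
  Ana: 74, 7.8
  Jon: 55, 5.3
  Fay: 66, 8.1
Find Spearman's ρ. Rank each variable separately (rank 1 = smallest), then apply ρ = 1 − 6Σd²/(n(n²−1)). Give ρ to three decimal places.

Ranks of variable 1: 2, 5, 4, 1, 3
Ranks of variable 2: 3, 1, 4, 2, 5
d = r₁ − r₂: -1, 4, 0, -1, -2
d²: 1, 16, 0, 1, 4; Σd² = 22
ρ = 1 − 6·22/(5·24) = 1 − 132/120 = -0.100

-0.100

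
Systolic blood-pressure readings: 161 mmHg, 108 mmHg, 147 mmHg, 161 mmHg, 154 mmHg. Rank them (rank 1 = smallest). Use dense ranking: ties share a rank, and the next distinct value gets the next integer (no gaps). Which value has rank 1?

108

Sorted (ascending): 108, 147, 154, 161, 161
The 2 values of 161 share dense rank 4.
Remaining distinct values take the next consecutive integers.
Rank 1 → value 108.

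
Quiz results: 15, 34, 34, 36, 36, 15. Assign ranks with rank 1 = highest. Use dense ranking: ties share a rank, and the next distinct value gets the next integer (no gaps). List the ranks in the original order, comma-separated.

Sorted (descending): 36, 36, 34, 34, 15, 15
The 2 values of 36 share dense rank 1.
The 2 values of 34 share dense rank 2.
The 2 values of 15 share dense rank 3.

3, 2, 2, 1, 1, 3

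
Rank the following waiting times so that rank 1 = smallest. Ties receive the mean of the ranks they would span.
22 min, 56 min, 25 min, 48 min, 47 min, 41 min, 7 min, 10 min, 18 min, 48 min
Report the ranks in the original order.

Sorted (ascending): 7, 10, 18, 22, 25, 41, 47, 48, 48, 56
The 2 values of 48 occupy positions 8–9 → average rank (8+9)/2 = 8.5.

4, 10, 5, 8.5, 7, 6, 1, 2, 3, 8.5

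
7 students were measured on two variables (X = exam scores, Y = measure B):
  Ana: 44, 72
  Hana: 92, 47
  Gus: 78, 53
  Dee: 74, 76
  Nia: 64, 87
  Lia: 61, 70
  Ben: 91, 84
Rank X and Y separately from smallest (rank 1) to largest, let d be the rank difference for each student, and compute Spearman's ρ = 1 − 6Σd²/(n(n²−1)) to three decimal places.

-0.286

Ranks of variable 1: 1, 7, 5, 4, 3, 2, 6
Ranks of variable 2: 4, 1, 2, 5, 7, 3, 6
d = r₁ − r₂: -3, 6, 3, -1, -4, -1, 0
d²: 9, 36, 9, 1, 16, 1, 0; Σd² = 72
ρ = 1 − 6·72/(7·48) = 1 − 432/336 = -0.286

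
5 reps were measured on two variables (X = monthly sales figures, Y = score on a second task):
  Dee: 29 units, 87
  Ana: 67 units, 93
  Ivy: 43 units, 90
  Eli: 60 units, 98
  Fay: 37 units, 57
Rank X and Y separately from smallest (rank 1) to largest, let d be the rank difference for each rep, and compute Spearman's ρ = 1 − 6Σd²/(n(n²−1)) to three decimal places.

0.800

Ranks of variable 1: 1, 5, 3, 4, 2
Ranks of variable 2: 2, 4, 3, 5, 1
d = r₁ − r₂: -1, 1, 0, -1, 1
d²: 1, 1, 0, 1, 1; Σd² = 4
ρ = 1 − 6·4/(5·24) = 1 − 24/120 = 0.800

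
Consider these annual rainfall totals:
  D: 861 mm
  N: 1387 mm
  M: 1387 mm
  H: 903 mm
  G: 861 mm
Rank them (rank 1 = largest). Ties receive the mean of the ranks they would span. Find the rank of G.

4.5

Sorted (descending): 1387, 1387, 903, 861, 861
The 2 values of 1387 occupy positions 1–2 → average rank (1+2)/2 = 1.5.
The 2 values of 861 occupy positions 4–5 → average rank (4+5)/2 = 4.5.
G has value 861 mm → rank 4.5.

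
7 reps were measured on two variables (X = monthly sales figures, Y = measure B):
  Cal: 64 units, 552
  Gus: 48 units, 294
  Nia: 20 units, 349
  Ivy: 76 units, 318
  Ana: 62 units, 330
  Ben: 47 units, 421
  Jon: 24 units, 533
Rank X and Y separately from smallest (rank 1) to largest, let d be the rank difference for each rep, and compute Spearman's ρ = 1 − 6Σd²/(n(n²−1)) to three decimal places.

-0.214

Ranks of variable 1: 6, 4, 1, 7, 5, 3, 2
Ranks of variable 2: 7, 1, 4, 2, 3, 5, 6
d = r₁ − r₂: -1, 3, -3, 5, 2, -2, -4
d²: 1, 9, 9, 25, 4, 4, 16; Σd² = 68
ρ = 1 − 6·68/(7·48) = 1 − 408/336 = -0.214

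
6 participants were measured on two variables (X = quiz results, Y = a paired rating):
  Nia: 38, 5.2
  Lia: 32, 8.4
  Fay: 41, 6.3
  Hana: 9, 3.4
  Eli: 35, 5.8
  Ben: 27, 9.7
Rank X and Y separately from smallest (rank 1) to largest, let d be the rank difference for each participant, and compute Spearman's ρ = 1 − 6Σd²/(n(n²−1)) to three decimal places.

Ranks of variable 1: 5, 3, 6, 1, 4, 2
Ranks of variable 2: 2, 5, 4, 1, 3, 6
d = r₁ − r₂: 3, -2, 2, 0, 1, -4
d²: 9, 4, 4, 0, 1, 16; Σd² = 34
ρ = 1 − 6·34/(6·35) = 1 − 204/210 = 0.029

0.029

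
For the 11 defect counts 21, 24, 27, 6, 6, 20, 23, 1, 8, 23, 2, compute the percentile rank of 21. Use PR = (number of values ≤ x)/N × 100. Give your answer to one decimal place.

N = 11.
Strictly below 21: 6. Equal to 21: 1.
PR = 7/11 × 100 = 63.6

63.6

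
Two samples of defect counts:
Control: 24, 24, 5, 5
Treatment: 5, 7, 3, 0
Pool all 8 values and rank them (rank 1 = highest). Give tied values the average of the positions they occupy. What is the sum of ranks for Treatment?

23

Sorted (descending): 24, 24, 7, 5, 5, 5, 3, 0
The 2 values of 24 occupy positions 1–2 → average rank (1+2)/2 = 1.5.
The 3 values of 5 occupy positions 4–6 → average rank 5.
Treatment values → pooled ranks: 5→5, 7→3, 3→7, 0→8
Rank sum = 5 + 3 + 7 + 8 = 23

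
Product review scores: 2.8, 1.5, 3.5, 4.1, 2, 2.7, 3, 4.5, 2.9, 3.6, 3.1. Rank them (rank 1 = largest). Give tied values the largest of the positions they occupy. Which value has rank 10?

2

Sorted (descending): 4.5, 4.1, 3.6, 3.5, 3.1, 3, 2.9, 2.8, 2.7, 2, 1.5
No ties — each value takes its position as its rank.
Rank 10 → value 2.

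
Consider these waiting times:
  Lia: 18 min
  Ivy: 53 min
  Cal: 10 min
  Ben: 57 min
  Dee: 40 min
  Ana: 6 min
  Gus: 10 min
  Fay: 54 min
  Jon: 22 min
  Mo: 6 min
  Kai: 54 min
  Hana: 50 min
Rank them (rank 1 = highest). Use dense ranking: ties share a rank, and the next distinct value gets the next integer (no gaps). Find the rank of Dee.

5

Sorted (descending): 57, 54, 54, 53, 50, 40, 22, 18, 10, 10, 6, 6
The 2 values of 54 share dense rank 2.
The 2 values of 10 share dense rank 8.
The 2 values of 6 share dense rank 9.
Remaining distinct values take the next consecutive integers.
Dee has value 40 min → rank 5.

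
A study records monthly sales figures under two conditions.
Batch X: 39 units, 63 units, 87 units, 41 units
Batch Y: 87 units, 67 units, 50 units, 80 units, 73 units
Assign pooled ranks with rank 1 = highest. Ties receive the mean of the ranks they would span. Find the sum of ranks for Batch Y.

Sorted (descending): 87, 87, 80, 73, 67, 63, 50, 41, 39
The 2 values of 87 occupy positions 1–2 → average rank (1+2)/2 = 1.5.
Batch Y values → pooled ranks: 87→1.5, 67→5, 50→7, 80→3, 73→4
Rank sum = 1.5 + 5 + 7 + 3 + 4 = 20.5

20.5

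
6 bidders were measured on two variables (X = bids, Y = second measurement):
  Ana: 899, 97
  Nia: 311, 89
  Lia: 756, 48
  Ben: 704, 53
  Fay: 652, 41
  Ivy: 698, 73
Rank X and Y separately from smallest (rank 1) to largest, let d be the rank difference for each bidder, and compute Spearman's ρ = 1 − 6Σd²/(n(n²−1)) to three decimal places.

Ranks of variable 1: 6, 1, 5, 4, 2, 3
Ranks of variable 2: 6, 5, 2, 3, 1, 4
d = r₁ − r₂: 0, -4, 3, 1, 1, -1
d²: 0, 16, 9, 1, 1, 1; Σd² = 28
ρ = 1 − 6·28/(6·35) = 1 − 168/210 = 0.200

0.200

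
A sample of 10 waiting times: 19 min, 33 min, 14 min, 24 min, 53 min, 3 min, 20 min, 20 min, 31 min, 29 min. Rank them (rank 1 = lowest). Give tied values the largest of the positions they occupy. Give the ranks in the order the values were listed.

Sorted (ascending): 3, 14, 19, 20, 20, 24, 29, 31, 33, 53
The 2 values of 20 occupy positions 4–5 → each gets rank 5.

3, 9, 2, 6, 10, 1, 5, 5, 8, 7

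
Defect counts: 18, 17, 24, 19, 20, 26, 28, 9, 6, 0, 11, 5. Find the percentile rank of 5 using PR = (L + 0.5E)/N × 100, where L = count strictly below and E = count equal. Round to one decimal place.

12.5

N = 12.
Strictly below 5: 1. Equal to 5: 1.
PR = (1 + 0.5·1)/12 × 100 = 12.5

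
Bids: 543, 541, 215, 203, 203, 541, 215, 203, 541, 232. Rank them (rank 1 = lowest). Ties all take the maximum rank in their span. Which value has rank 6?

Sorted (ascending): 203, 203, 203, 215, 215, 232, 541, 541, 541, 543
The 3 values of 203 occupy positions 1–3 → each gets rank 3.
The 2 values of 215 occupy positions 4–5 → each gets rank 5.
The 3 values of 541 occupy positions 7–9 → each gets rank 9.
Rank 6 → value 232.

232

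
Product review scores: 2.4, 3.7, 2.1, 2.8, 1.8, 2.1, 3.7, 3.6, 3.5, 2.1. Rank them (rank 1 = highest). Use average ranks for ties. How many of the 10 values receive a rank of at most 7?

Sorted (descending): 3.7, 3.7, 3.6, 3.5, 2.8, 2.4, 2.1, 2.1, 2.1, 1.8
The 2 values of 3.7 occupy positions 1–2 → average rank (1+2)/2 = 1.5.
The 3 values of 2.1 occupy positions 7–9 → average rank 8.
Ranks ≤ 7: {1.5, 1.5, 3, 4, 5, 6} → 6 values.

6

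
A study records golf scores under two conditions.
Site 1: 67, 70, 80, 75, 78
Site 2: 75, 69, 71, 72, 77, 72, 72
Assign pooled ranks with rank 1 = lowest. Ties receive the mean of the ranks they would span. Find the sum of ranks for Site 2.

42.5

Sorted (ascending): 67, 69, 70, 71, 72, 72, 72, 75, 75, 77, 78, 80
The 3 values of 72 occupy positions 5–7 → average rank 6.
The 2 values of 75 occupy positions 8–9 → average rank (8+9)/2 = 8.5.
Site 2 values → pooled ranks: 75→8.5, 69→2, 71→4, 72→6, 77→10, 72→6, 72→6
Rank sum = 8.5 + 2 + 4 + 6 + 10 + 6 + 6 = 42.5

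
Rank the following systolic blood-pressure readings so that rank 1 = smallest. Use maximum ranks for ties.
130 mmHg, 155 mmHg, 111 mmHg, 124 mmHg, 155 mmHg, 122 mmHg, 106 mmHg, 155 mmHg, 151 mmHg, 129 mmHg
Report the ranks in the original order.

6, 10, 2, 4, 10, 3, 1, 10, 7, 5

Sorted (ascending): 106, 111, 122, 124, 129, 130, 151, 155, 155, 155
The 3 values of 155 occupy positions 8–10 → each gets rank 10.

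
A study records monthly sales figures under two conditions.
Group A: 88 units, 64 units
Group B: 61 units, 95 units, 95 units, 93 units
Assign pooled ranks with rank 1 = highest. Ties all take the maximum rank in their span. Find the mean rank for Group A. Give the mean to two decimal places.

4.50

Sorted (descending): 95, 95, 93, 88, 64, 61
The 2 values of 95 occupy positions 1–2 → each gets rank 2.
Group A values → pooled ranks: 88→4, 64→5
Mean rank = (4 + 5) / 2 = 4.50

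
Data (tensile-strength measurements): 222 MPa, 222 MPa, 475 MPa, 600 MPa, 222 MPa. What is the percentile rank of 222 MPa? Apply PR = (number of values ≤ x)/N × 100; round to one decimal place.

N = 5.
Strictly below 222: 0. Equal to 222: 3.
PR = 3/5 × 100 = 60.0

60.0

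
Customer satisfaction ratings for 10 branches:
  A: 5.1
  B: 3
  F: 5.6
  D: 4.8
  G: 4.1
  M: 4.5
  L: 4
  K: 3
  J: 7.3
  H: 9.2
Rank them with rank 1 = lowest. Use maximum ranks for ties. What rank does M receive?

5

Sorted (ascending): 3, 3, 4, 4.1, 4.5, 4.8, 5.1, 5.6, 7.3, 9.2
The 2 values of 3 occupy positions 1–2 → each gets rank 2.
M has value 4.5 → rank 5.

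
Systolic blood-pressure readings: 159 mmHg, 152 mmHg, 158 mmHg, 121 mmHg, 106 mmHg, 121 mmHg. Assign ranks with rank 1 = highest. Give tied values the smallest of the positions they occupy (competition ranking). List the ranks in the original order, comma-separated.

1, 3, 2, 4, 6, 4

Sorted (descending): 159, 158, 152, 121, 121, 106
The 2 values of 121 occupy positions 4–5 → each gets rank 4.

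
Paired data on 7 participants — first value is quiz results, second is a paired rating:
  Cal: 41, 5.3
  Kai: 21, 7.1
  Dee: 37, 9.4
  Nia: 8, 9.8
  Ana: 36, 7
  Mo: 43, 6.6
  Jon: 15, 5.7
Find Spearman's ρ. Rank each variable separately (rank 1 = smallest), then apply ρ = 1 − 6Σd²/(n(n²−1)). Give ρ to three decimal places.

Ranks of variable 1: 6, 3, 5, 1, 4, 7, 2
Ranks of variable 2: 1, 5, 6, 7, 4, 3, 2
d = r₁ − r₂: 5, -2, -1, -6, 0, 4, 0
d²: 25, 4, 1, 36, 0, 16, 0; Σd² = 82
ρ = 1 − 6·82/(7·48) = 1 − 492/336 = -0.464

-0.464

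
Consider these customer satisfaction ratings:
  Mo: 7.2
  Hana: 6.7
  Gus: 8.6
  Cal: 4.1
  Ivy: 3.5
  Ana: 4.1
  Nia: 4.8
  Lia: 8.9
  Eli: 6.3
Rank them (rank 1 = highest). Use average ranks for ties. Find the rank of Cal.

Sorted (descending): 8.9, 8.6, 7.2, 6.7, 6.3, 4.8, 4.1, 4.1, 3.5
The 2 values of 4.1 occupy positions 7–8 → average rank (7+8)/2 = 7.5.
Cal has value 4.1 → rank 7.5.

7.5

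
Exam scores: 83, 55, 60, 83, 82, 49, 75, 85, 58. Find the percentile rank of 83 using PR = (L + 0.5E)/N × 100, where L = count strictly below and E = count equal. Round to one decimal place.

77.8

N = 9.
Strictly below 83: 6. Equal to 83: 2.
PR = (6 + 0.5·2)/9 × 100 = 77.8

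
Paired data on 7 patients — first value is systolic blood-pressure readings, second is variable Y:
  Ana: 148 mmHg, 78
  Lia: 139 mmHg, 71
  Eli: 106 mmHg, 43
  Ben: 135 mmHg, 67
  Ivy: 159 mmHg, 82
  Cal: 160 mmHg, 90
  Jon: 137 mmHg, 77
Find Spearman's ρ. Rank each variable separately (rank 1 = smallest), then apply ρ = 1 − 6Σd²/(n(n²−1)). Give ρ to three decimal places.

Ranks of variable 1: 5, 4, 1, 2, 6, 7, 3
Ranks of variable 2: 5, 3, 1, 2, 6, 7, 4
d = r₁ − r₂: 0, 1, 0, 0, 0, 0, -1
d²: 0, 1, 0, 0, 0, 0, 1; Σd² = 2
ρ = 1 − 6·2/(7·48) = 1 − 12/336 = 0.964

0.964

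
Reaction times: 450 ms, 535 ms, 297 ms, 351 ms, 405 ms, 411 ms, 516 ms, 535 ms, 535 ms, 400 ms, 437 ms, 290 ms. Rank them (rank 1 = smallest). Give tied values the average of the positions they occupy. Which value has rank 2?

297

Sorted (ascending): 290, 297, 351, 400, 405, 411, 437, 450, 516, 535, 535, 535
The 3 values of 535 occupy positions 10–12 → average rank 11.
Rank 2 → value 297.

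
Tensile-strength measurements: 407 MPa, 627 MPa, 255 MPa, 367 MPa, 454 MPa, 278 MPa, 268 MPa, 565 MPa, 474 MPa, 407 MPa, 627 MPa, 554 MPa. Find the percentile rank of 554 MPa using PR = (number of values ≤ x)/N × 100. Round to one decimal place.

75.0

N = 12.
Strictly below 554: 8. Equal to 554: 1.
PR = 9/12 × 100 = 75.0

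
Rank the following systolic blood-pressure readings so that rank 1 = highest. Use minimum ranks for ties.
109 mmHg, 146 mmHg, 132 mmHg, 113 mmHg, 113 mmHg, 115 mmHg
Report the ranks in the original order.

6, 1, 2, 4, 4, 3

Sorted (descending): 146, 132, 115, 113, 113, 109
The 2 values of 113 occupy positions 4–5 → each gets rank 4.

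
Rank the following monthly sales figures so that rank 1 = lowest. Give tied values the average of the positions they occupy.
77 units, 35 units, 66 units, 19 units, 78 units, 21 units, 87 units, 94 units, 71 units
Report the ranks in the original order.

6, 3, 4, 1, 7, 2, 8, 9, 5

Sorted (ascending): 19, 21, 35, 66, 71, 77, 78, 87, 94
No ties — each value takes its position as its rank.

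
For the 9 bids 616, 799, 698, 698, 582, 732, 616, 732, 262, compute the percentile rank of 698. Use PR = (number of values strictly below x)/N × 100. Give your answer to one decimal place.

N = 9.
Strictly below 698: 4. Equal to 698: 2.
PR = 4/9 × 100 = 44.4

44.4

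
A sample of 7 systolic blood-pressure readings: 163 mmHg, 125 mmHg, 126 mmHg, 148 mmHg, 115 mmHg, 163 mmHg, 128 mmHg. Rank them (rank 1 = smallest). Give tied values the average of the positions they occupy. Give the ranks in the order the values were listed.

Sorted (ascending): 115, 125, 126, 128, 148, 163, 163
The 2 values of 163 occupy positions 6–7 → average rank (6+7)/2 = 6.5.

6.5, 2, 3, 5, 1, 6.5, 4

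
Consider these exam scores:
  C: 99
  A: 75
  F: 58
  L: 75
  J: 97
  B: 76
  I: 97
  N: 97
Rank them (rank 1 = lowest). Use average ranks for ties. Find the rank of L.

2.5

Sorted (ascending): 58, 75, 75, 76, 97, 97, 97, 99
The 2 values of 75 occupy positions 2–3 → average rank (2+3)/2 = 2.5.
The 3 values of 97 occupy positions 5–7 → average rank 6.
L has value 75 → rank 2.5.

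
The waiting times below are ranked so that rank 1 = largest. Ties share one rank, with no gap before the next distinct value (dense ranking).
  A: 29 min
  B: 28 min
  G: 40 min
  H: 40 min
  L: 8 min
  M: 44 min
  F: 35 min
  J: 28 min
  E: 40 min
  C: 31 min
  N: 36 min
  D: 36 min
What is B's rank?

7

Sorted (descending): 44, 40, 40, 40, 36, 36, 35, 31, 29, 28, 28, 8
The 3 values of 40 share dense rank 2.
The 2 values of 36 share dense rank 3.
The 2 values of 28 share dense rank 7.
Remaining distinct values take the next consecutive integers.
B has value 28 min → rank 7.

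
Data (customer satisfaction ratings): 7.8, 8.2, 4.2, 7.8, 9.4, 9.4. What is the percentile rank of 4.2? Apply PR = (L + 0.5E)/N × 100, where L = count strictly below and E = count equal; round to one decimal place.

8.3

N = 6.
Strictly below 4.2: 0. Equal to 4.2: 1.
PR = (0 + 0.5·1)/6 × 100 = 8.3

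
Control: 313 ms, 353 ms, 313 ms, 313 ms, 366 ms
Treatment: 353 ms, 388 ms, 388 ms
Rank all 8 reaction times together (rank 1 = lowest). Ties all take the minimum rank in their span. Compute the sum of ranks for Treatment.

18

Sorted (ascending): 313, 313, 313, 353, 353, 366, 388, 388
The 3 values of 313 occupy positions 1–3 → each gets rank 1.
The 2 values of 353 occupy positions 4–5 → each gets rank 4.
The 2 values of 388 occupy positions 7–8 → each gets rank 7.
Treatment values → pooled ranks: 353→4, 388→7, 388→7
Rank sum = 4 + 7 + 7 = 18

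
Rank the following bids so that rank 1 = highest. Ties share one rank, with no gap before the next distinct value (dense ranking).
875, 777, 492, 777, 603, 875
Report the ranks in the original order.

1, 2, 4, 2, 3, 1

Sorted (descending): 875, 875, 777, 777, 603, 492
The 2 values of 875 share dense rank 1.
The 2 values of 777 share dense rank 2.
Remaining distinct values take the next consecutive integers.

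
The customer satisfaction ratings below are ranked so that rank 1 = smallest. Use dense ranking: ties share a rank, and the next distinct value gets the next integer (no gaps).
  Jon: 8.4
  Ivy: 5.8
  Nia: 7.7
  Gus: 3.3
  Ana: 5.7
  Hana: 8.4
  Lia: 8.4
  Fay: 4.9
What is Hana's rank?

6

Sorted (ascending): 3.3, 4.9, 5.7, 5.8, 7.7, 8.4, 8.4, 8.4
The 3 values of 8.4 share dense rank 6.
Remaining distinct values take the next consecutive integers.
Hana has value 8.4 → rank 6.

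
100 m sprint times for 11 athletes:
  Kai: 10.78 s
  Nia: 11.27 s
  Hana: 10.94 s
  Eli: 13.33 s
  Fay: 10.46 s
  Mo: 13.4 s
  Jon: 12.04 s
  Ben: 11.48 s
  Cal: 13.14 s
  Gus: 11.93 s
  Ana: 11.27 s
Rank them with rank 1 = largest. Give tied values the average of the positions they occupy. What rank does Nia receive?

Sorted (descending): 13.4, 13.33, 13.14, 12.04, 11.93, 11.48, 11.27, 11.27, 10.94, 10.78, 10.46
The 2 values of 11.27 occupy positions 7–8 → average rank (7+8)/2 = 7.5.
Nia has value 11.27 s → rank 7.5.

7.5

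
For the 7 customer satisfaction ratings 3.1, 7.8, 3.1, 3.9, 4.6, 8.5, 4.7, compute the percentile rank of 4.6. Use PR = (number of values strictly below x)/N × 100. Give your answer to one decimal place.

N = 7.
Strictly below 4.6: 3. Equal to 4.6: 1.
PR = 3/7 × 100 = 42.9

42.9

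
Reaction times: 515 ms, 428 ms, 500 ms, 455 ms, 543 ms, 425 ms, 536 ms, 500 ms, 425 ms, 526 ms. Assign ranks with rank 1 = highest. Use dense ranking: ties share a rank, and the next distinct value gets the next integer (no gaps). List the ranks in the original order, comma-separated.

Sorted (descending): 543, 536, 526, 515, 500, 500, 455, 428, 425, 425
The 2 values of 500 share dense rank 5.
The 2 values of 425 share dense rank 8.
Remaining distinct values take the next consecutive integers.

4, 7, 5, 6, 1, 8, 2, 5, 8, 3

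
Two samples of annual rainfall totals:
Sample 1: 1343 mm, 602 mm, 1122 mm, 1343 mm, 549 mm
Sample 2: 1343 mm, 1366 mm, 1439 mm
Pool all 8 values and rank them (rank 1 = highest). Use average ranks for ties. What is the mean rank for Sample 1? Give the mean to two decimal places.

Sorted (descending): 1439, 1366, 1343, 1343, 1343, 1122, 602, 549
The 3 values of 1343 occupy positions 3–5 → average rank 4.
Sample 1 values → pooled ranks: 1343→4, 602→7, 1122→6, 1343→4, 549→8
Mean rank = (4 + 7 + 6 + 4 + 8) / 5 = 5.80

5.80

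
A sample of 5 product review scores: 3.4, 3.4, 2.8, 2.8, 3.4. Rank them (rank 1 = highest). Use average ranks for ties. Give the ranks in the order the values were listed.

Sorted (descending): 3.4, 3.4, 3.4, 2.8, 2.8
The 3 values of 3.4 occupy positions 1–3 → average rank 2.
The 2 values of 2.8 occupy positions 4–5 → average rank (4+5)/2 = 4.5.

2, 2, 4.5, 4.5, 2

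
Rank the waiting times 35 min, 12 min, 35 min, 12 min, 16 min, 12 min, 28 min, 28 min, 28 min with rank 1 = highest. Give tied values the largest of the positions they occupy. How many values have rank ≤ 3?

2

Sorted (descending): 35, 35, 28, 28, 28, 16, 12, 12, 12
The 2 values of 35 occupy positions 1–2 → each gets rank 2.
The 3 values of 28 occupy positions 3–5 → each gets rank 5.
The 3 values of 12 occupy positions 7–9 → each gets rank 9.
Ranks ≤ 3: {2, 2} → 2 values.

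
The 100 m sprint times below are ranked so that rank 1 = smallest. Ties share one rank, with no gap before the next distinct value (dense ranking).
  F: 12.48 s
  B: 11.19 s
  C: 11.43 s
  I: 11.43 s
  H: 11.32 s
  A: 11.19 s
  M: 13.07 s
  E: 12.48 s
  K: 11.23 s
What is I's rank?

Sorted (ascending): 11.19, 11.19, 11.23, 11.32, 11.43, 11.43, 12.48, 12.48, 13.07
The 2 values of 11.19 share dense rank 1.
The 2 values of 11.43 share dense rank 4.
The 2 values of 12.48 share dense rank 5.
Remaining distinct values take the next consecutive integers.
I has value 11.43 s → rank 4.

4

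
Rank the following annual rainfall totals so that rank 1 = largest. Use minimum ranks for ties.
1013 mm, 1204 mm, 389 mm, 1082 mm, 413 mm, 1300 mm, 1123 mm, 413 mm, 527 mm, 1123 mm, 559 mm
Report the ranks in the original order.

Sorted (descending): 1300, 1204, 1123, 1123, 1082, 1013, 559, 527, 413, 413, 389
The 2 values of 1123 occupy positions 3–4 → each gets rank 3.
The 2 values of 413 occupy positions 9–10 → each gets rank 9.

6, 2, 11, 5, 9, 1, 3, 9, 8, 3, 7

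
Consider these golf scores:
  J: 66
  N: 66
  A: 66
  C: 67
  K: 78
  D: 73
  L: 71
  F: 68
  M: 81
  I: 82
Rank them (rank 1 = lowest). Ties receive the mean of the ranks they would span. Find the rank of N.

2

Sorted (ascending): 66, 66, 66, 67, 68, 71, 73, 78, 81, 82
The 3 values of 66 occupy positions 1–3 → average rank 2.
N has value 66 → rank 2.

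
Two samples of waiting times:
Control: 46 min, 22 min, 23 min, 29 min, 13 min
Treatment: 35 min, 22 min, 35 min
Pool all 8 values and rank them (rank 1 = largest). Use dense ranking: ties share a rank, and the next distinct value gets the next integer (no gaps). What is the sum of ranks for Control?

19

Sorted (descending): 46, 35, 35, 29, 23, 22, 22, 13
The 2 values of 35 share dense rank 2.
The 2 values of 22 share dense rank 5.
Remaining distinct values take the next consecutive integers.
Control values → pooled ranks: 46→1, 22→5, 23→4, 29→3, 13→6
Rank sum = 1 + 5 + 4 + 3 + 6 = 19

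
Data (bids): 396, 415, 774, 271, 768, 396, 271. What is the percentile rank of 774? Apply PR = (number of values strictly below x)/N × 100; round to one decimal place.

N = 7.
Strictly below 774: 6. Equal to 774: 1.
PR = 6/7 × 100 = 85.7

85.7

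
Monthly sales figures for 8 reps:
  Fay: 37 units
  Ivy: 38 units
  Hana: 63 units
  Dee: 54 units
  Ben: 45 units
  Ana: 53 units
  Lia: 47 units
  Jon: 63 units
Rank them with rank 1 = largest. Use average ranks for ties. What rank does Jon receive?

1.5

Sorted (descending): 63, 63, 54, 53, 47, 45, 38, 37
The 2 values of 63 occupy positions 1–2 → average rank (1+2)/2 = 1.5.
Jon has value 63 units → rank 1.5.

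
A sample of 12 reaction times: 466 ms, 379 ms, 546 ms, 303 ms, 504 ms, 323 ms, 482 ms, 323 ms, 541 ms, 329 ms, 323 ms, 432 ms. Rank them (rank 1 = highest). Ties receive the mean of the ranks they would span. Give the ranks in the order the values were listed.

5, 7, 1, 12, 3, 10, 4, 10, 2, 8, 10, 6

Sorted (descending): 546, 541, 504, 482, 466, 432, 379, 329, 323, 323, 323, 303
The 3 values of 323 occupy positions 9–11 → average rank 10.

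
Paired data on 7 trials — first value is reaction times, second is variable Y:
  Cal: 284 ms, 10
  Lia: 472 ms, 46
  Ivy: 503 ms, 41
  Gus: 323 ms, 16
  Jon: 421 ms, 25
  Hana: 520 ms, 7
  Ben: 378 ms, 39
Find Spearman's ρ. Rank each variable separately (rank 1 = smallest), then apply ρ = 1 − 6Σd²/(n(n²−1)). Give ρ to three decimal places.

0.179

Ranks of variable 1: 1, 5, 6, 2, 4, 7, 3
Ranks of variable 2: 2, 7, 6, 3, 4, 1, 5
d = r₁ − r₂: -1, -2, 0, -1, 0, 6, -2
d²: 1, 4, 0, 1, 0, 36, 4; Σd² = 46
ρ = 1 − 6·46/(7·48) = 1 − 276/336 = 0.179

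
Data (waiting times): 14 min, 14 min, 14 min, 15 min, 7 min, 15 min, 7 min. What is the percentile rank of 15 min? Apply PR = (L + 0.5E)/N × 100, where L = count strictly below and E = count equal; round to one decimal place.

N = 7.
Strictly below 15: 5. Equal to 15: 2.
PR = (5 + 0.5·2)/7 × 100 = 85.7

85.7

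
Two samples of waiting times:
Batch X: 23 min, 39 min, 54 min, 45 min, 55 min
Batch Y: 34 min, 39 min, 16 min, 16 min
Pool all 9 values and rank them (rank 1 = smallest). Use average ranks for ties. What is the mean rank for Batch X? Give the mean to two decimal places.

Sorted (ascending): 16, 16, 23, 34, 39, 39, 45, 54, 55
The 2 values of 16 occupy positions 1–2 → average rank (1+2)/2 = 1.5.
The 2 values of 39 occupy positions 5–6 → average rank (5+6)/2 = 5.5.
Batch X values → pooled ranks: 23→3, 39→5.5, 54→8, 45→7, 55→9
Mean rank = (3 + 5.5 + 8 + 7 + 9) / 5 = 6.50

6.50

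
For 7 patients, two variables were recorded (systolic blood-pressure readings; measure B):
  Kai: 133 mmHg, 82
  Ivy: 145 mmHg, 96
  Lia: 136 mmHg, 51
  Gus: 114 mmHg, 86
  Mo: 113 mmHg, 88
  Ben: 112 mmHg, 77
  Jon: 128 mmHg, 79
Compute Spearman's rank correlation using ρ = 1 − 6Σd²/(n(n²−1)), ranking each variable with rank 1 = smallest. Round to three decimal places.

0.143

Ranks of variable 1: 5, 7, 6, 3, 2, 1, 4
Ranks of variable 2: 4, 7, 1, 5, 6, 2, 3
d = r₁ − r₂: 1, 0, 5, -2, -4, -1, 1
d²: 1, 0, 25, 4, 16, 1, 1; Σd² = 48
ρ = 1 − 6·48/(7·48) = 1 − 288/336 = 0.143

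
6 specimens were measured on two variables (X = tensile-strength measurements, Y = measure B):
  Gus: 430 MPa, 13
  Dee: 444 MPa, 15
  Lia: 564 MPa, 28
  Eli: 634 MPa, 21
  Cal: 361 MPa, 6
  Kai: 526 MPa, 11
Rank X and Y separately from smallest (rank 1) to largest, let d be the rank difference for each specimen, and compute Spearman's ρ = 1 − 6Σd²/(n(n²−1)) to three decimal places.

Ranks of variable 1: 2, 3, 5, 6, 1, 4
Ranks of variable 2: 3, 4, 6, 5, 1, 2
d = r₁ − r₂: -1, -1, -1, 1, 0, 2
d²: 1, 1, 1, 1, 0, 4; Σd² = 8
ρ = 1 − 6·8/(6·35) = 1 − 48/210 = 0.771

0.771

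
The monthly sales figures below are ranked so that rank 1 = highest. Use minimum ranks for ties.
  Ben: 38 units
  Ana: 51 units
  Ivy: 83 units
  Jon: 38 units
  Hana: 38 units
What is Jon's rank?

3

Sorted (descending): 83, 51, 38, 38, 38
The 3 values of 38 occupy positions 3–5 → each gets rank 3.
Jon has value 38 units → rank 3.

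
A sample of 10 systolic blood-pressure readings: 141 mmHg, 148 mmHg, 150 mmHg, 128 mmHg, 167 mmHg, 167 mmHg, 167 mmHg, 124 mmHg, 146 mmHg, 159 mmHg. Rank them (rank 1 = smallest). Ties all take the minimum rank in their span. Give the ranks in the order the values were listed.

3, 5, 6, 2, 8, 8, 8, 1, 4, 7

Sorted (ascending): 124, 128, 141, 146, 148, 150, 159, 167, 167, 167
The 3 values of 167 occupy positions 8–10 → each gets rank 8.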